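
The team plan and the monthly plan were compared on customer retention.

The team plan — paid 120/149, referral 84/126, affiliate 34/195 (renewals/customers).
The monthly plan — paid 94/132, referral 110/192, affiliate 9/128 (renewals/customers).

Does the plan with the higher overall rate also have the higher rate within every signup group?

Paid: the team plan 120/149 = 80.5%, the monthly plan 94/132 = 71.2% → the team plan
Referral: the team plan 84/126 = 66.7%, the monthly plan 110/192 = 57.3% → the team plan
Affiliate: the team plan 34/195 = 17.4%, the monthly plan 9/128 = 7.0% → the team plan
Overall: the team plan 238/470 = 50.6%, the monthly plan 213/452 = 47.1% → the team plan
The team plan wins overall and in every signup group — no reversal.

Yes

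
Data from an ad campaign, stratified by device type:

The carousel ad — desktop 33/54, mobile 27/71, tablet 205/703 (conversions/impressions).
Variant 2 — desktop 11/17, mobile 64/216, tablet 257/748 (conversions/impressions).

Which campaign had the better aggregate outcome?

Desktop: the carousel ad 33/54 = 61.1%, Variant 2 11/17 = 64.7% → Variant 2
Mobile: the carousel ad 27/71 = 38.0%, Variant 2 64/216 = 29.6% → the carousel ad
Tablet: the carousel ad 205/703 = 29.2%, Variant 2 257/748 = 34.4% → Variant 2
Overall: the carousel ad 265/828 = 32.0%, Variant 2 332/981 = 33.8% → Variant 2
(Neither sweeps every device group, but Variant 2 has the higher pooled rate.)

Variant 2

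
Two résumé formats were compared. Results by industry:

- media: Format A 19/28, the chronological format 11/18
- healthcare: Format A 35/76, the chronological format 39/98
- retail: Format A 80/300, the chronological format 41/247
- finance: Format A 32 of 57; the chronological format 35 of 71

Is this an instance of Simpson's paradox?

No

Media: Format A 19/28 = 67.9%, the chronological format 11/18 = 61.1% → Format A
Healthcare: Format A 35/76 = 46.1%, the chronological format 39/98 = 39.8% → Format A
Retail: Format A 80/300 = 26.7%, the chronological format 41/247 = 16.6% → Format A
Finance: Format A 32/57 = 56.1%, the chronological format 35/71 = 49.3% → Format A
Overall: Format A 166/461 = 36.0%, the chronological format 126/434 = 29.0% → Format A
Format A wins overall and in every industry group — no reversal.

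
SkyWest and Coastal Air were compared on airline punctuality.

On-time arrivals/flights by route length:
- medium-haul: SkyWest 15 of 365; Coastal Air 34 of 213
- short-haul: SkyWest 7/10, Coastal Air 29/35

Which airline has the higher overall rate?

Coastal Air

Medium-haul: SkyWest 15/365 = 4.1%, Coastal Air 34/213 = 16.0% → Coastal Air
Short-haul: SkyWest 7/10 = 70.0%, Coastal Air 29/35 = 82.9% → Coastal Air
Overall: SkyWest 22/375 = 5.9%, Coastal Air 63/248 = 25.4% → Coastal Air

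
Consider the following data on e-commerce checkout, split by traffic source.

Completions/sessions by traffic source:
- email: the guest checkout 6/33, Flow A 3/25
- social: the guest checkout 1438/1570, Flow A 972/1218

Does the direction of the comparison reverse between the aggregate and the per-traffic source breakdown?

Email: the guest checkout 6/33 = 18.2%, Flow A 3/25 = 12.0% → the guest checkout
Social: the guest checkout 1438/1570 = 91.6%, Flow A 972/1218 = 79.8% → the guest checkout
Overall: the guest checkout 1444/1603 = 90.1%, Flow A 975/1243 = 78.4% → the guest checkout
The guest checkout wins overall and in every traffic group — no reversal.

No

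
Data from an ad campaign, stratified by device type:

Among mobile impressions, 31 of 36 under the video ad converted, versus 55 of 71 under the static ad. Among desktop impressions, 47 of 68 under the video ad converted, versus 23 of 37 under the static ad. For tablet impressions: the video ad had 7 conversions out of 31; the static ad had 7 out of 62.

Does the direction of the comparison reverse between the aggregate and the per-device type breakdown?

No

Mobile: the video ad 31/36 = 86.1%, the static ad 55/71 = 77.5% → the video ad
Desktop: the video ad 47/68 = 69.1%, the static ad 23/37 = 62.2% → the video ad
Tablet: the video ad 7/31 = 22.6%, the static ad 7/62 = 11.3% → the video ad
Overall: the video ad 85/135 = 63.0%, the static ad 85/170 = 50.0% → the video ad
The video ad wins overall and in every device group — no reversal.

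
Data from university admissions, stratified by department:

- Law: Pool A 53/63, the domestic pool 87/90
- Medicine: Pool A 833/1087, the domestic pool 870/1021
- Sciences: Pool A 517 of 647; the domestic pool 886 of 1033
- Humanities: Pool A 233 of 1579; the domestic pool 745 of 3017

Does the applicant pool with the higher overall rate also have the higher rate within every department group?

Yes

Law: Pool A 53/63 = 84.1%, the domestic pool 87/90 = 96.7% → the domestic pool
Medicine: Pool A 833/1087 = 76.6%, the domestic pool 870/1021 = 85.2% → the domestic pool
Sciences: Pool A 517/647 = 79.9%, the domestic pool 886/1033 = 85.8% → the domestic pool
Humanities: Pool A 233/1579 = 14.8%, the domestic pool 745/3017 = 24.7% → the domestic pool
Overall: Pool A 1636/3376 = 48.5%, the domestic pool 2588/5161 = 50.1% → the domestic pool
The domestic pool wins overall and in every department group — no reversal.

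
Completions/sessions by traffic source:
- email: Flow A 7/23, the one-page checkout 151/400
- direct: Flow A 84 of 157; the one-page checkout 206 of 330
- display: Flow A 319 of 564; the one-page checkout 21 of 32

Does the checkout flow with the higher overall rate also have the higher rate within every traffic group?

Email: Flow A 7/23 = 30.4%, the one-page checkout 151/400 = 37.8% → the one-page checkout
Direct: Flow A 84/157 = 53.5%, the one-page checkout 206/330 = 62.4% → the one-page checkout
Display: Flow A 319/564 = 56.6%, the one-page checkout 21/32 = 65.6% → the one-page checkout
Overall: Flow A 410/744 = 55.1%, the one-page checkout 378/762 = 49.6% → Flow A
The one-page checkout wins each traffic group but Flow A wins overall — the comparison reverses. The one-page checkout's sessions skew toward email, which has a lower base rate.

No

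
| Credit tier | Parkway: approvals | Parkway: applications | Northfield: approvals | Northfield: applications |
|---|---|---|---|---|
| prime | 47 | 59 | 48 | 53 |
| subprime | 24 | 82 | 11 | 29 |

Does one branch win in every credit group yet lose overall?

Prime: Parkway 47/59 = 79.7%, Northfield 48/53 = 90.6% → Northfield
Subprime: Parkway 24/82 = 29.3%, Northfield 11/29 = 37.9% → Northfield
Overall: Parkway 71/141 = 50.4%, Northfield 59/82 = 72.0% → Northfield
Northfield wins overall and in every credit group — no reversal.

No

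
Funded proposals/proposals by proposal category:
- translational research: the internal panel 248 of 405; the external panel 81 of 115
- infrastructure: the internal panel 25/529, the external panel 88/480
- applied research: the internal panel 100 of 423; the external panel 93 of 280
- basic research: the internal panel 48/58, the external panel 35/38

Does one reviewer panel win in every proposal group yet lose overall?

Translational research: the internal panel 248/405 = 61.2%, the external panel 81/115 = 70.4% → the external panel
Infrastructure: the internal panel 25/529 = 4.7%, the external panel 88/480 = 18.3% → the external panel
Applied research: the internal panel 100/423 = 23.6%, the external panel 93/280 = 33.2% → the external panel
Basic research: the internal panel 48/58 = 82.8%, the external panel 35/38 = 92.1% → the external panel
Overall: the internal panel 421/1415 = 29.8%, the external panel 297/913 = 32.5% → the external panel
The external panel wins overall and in every proposal group — no reversal.

No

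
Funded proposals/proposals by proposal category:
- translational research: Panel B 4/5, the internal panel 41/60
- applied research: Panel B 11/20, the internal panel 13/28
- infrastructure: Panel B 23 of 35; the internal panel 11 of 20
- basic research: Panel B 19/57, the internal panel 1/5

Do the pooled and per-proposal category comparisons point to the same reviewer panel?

Translational research: Panel B 4/5 = 80.0%, the internal panel 41/60 = 68.3% → Panel B
Applied research: Panel B 11/20 = 55.0%, the internal panel 13/28 = 46.4% → Panel B
Infrastructure: Panel B 23/35 = 65.7%, the internal panel 11/20 = 55.0% → Panel B
Basic research: Panel B 19/57 = 33.3%, the internal panel 1/5 = 20.0% → Panel B
Overall: Panel B 57/117 = 48.7%, the internal panel 66/113 = 58.4% → the internal panel
Panel B wins each proposal group but the internal panel wins overall — the comparison reverses. Panel B's proposals skew toward basic research, which has a lower base rate.

No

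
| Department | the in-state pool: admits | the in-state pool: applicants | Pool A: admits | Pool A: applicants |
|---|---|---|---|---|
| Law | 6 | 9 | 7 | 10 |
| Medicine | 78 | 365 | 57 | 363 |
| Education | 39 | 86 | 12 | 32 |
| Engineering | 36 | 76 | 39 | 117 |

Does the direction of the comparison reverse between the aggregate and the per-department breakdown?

No

Law: the in-state pool 6/9 = 66.7%, Pool A 7/10 = 70.0% → Pool A
Medicine: the in-state pool 78/365 = 21.4%, Pool A 57/363 = 15.7% → the in-state pool
Education: the in-state pool 39/86 = 45.3%, Pool A 12/32 = 37.5% → the in-state pool
Engineering: the in-state pool 36/76 = 47.4%, Pool A 39/117 = 33.3% → the in-state pool
Overall: the in-state pool 159/536 = 29.7%, Pool A 115/522 = 22.0% → the in-state pool
Neither sweeps: the in-state pool wins 3 of 4 groups, Pool A wins 1. The in-state pool wins overall but not every group — no Simpson reversal.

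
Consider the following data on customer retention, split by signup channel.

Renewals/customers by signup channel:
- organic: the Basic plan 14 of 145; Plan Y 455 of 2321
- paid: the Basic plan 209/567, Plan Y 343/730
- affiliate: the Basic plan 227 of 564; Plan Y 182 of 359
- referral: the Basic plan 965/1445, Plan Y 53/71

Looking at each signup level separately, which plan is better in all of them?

Plan Y

Organic: the Basic plan 14/145 = 9.7%, Plan Y 455/2321 = 19.6% → Plan Y
Paid: the Basic plan 209/567 = 36.9%, Plan Y 343/730 = 47.0% → Plan Y
Affiliate: the Basic plan 227/564 = 40.2%, Plan Y 182/359 = 50.7% → Plan Y
Referral: the Basic plan 965/1445 = 66.8%, Plan Y 53/71 = 74.6% → Plan Y
Plan Y has the higher rate in all 4 groups.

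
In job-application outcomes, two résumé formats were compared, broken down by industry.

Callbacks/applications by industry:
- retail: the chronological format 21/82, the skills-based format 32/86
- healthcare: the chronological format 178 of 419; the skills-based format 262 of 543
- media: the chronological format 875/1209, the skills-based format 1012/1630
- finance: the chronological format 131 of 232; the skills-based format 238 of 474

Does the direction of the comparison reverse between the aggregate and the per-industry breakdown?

Retail: the chronological format 21/82 = 25.6%, the skills-based format 32/86 = 37.2% → the skills-based format
Healthcare: the chronological format 178/419 = 42.5%, the skills-based format 262/543 = 48.3% → the skills-based format
Media: the chronological format 875/1209 = 72.4%, the skills-based format 1012/1630 = 62.1% → the chronological format
Finance: the chronological format 131/232 = 56.5%, the skills-based format 238/474 = 50.2% → the chronological format
Overall: the chronological format 1205/1942 = 62.0%, the skills-based format 1544/2733 = 56.5% → the chronological format
Neither sweeps: the chronological format wins 2 of 4 groups, the skills-based format wins 2. The chronological format wins overall but not every group — no Simpson reversal.

No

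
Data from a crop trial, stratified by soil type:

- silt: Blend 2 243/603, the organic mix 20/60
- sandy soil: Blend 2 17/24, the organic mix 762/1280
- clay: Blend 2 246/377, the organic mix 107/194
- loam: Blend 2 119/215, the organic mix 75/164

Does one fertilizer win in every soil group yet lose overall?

Silt: Blend 2 243/603 = 40.3%, the organic mix 20/60 = 33.3% → Blend 2
Sandy soil: Blend 2 17/24 = 70.8%, the organic mix 762/1280 = 59.5% → Blend 2
Clay: Blend 2 246/377 = 65.3%, the organic mix 107/194 = 55.2% → Blend 2
Loam: Blend 2 119/215 = 55.3%, the organic mix 75/164 = 45.7% → Blend 2
Overall: Blend 2 625/1219 = 51.3%, the organic mix 964/1698 = 56.8% → the organic mix
Blend 2 wins each soil group but the organic mix wins overall — the comparison reverses. Blend 2's plots skew toward silt, which has a lower base rate.

Yes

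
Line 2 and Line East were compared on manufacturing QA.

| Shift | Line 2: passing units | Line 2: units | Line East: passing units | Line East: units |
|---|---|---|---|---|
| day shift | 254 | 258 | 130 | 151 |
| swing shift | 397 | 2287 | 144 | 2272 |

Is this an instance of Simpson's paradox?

No

Day shift: Line 2 254/258 = 98.4%, Line East 130/151 = 86.1% → Line 2
Swing shift: Line 2 397/2287 = 17.4%, Line East 144/2272 = 6.3% → Line 2
Overall: Line 2 651/2545 = 25.6%, Line East 274/2423 = 11.3% → Line 2
Line 2 wins overall and in every shift group — no reversal.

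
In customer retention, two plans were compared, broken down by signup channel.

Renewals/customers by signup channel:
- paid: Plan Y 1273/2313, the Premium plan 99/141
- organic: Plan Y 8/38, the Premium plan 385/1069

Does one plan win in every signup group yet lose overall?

Paid: Plan Y 1273/2313 = 55.0%, the Premium plan 99/141 = 70.2% → the Premium plan
Organic: Plan Y 8/38 = 21.1%, the Premium plan 385/1069 = 36.0% → the Premium plan
Overall: Plan Y 1281/2351 = 54.5%, the Premium plan 484/1210 = 40.0% → Plan Y
The Premium plan wins each signup group but Plan Y wins overall — the comparison reverses. The Premium plan's customers skew toward organic, which has a lower base rate.

Yes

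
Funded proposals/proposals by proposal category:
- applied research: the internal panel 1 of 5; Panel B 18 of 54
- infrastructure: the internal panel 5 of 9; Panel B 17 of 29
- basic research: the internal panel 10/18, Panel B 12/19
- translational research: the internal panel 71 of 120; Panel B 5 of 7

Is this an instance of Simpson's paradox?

Applied research: the internal panel 1/5 = 20.0%, Panel B 18/54 = 33.3% → Panel B
Infrastructure: the internal panel 5/9 = 55.6%, Panel B 17/29 = 58.6% → Panel B
Basic research: the internal panel 10/18 = 55.6%, Panel B 12/19 = 63.2% → Panel B
Translational research: the internal panel 71/120 = 59.2%, Panel B 5/7 = 71.4% → Panel B
Overall: the internal panel 87/152 = 57.2%, Panel B 52/109 = 47.7% → the internal panel
Panel B wins each proposal group but the internal panel wins overall — the comparison reverses. Panel B's proposals skew toward applied research, which has a lower base rate.

Yes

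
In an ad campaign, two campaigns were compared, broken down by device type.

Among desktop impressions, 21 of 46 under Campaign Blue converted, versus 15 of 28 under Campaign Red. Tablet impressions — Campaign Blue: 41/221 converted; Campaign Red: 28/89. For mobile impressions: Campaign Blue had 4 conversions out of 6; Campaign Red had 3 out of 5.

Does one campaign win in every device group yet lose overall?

Desktop: Campaign Blue 21/46 = 45.7%, Campaign Red 15/28 = 53.6% → Campaign Red
Tablet: Campaign Blue 41/221 = 18.6%, Campaign Red 28/89 = 31.5% → Campaign Red
Mobile: Campaign Blue 4/6 = 66.7%, Campaign Red 3/5 = 60.0% → Campaign Blue
Overall: Campaign Blue 66/273 = 24.2%, Campaign Red 46/122 = 37.7% → Campaign Red
Neither sweeps: Campaign Blue wins 1 of 3 groups, Campaign Red wins 2. Campaign Red wins overall but not every group — no Simpson reversal.

No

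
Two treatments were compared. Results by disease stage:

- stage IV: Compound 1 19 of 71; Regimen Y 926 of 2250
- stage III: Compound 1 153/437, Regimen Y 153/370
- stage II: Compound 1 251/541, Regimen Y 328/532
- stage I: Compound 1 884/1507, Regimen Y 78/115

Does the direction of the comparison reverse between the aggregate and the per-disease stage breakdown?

Stage IV: Compound 1 19/71 = 26.8%, Regimen Y 926/2250 = 41.2% → Regimen Y
Stage III: Compound 1 153/437 = 35.0%, Regimen Y 153/370 = 41.4% → Regimen Y
Stage II: Compound 1 251/541 = 46.4%, Regimen Y 328/532 = 61.7% → Regimen Y
Stage I: Compound 1 884/1507 = 58.7%, Regimen Y 78/115 = 67.8% → Regimen Y
Overall: Compound 1 1307/2556 = 51.1%, Regimen Y 1485/3267 = 45.5% → Compound 1
Regimen Y wins each disease group but Compound 1 wins overall — the comparison reverses. Regimen Y's patients skew toward stage IV, which has a lower base rate.

Yes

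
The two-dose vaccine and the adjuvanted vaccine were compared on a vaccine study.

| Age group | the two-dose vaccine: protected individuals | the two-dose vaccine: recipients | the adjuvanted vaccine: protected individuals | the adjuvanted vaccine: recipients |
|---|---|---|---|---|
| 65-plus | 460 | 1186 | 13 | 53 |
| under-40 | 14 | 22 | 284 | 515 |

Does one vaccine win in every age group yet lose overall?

Yes

65-plus: the two-dose vaccine 460/1186 = 38.8%, the adjuvanted vaccine 13/53 = 24.5% → the two-dose vaccine
Under-40: the two-dose vaccine 14/22 = 63.6%, the adjuvanted vaccine 284/515 = 55.1% → the two-dose vaccine
Overall: the two-dose vaccine 474/1208 = 39.2%, the adjuvanted vaccine 297/568 = 52.3% → the adjuvanted vaccine
The two-dose vaccine wins each age group but the adjuvanted vaccine wins overall — the comparison reverses. The two-dose vaccine's recipients skew toward 65-plus, which has a lower base rate.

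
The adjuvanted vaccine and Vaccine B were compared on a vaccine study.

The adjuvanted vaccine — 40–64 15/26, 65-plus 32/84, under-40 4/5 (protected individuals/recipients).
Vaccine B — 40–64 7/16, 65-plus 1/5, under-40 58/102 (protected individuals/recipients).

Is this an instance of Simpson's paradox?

40–64: the adjuvanted vaccine 15/26 = 57.7%, Vaccine B 7/16 = 43.8% → the adjuvanted vaccine
65-plus: the adjuvanted vaccine 32/84 = 38.1%, Vaccine B 1/5 = 20.0% → the adjuvanted vaccine
Under-40: the adjuvanted vaccine 4/5 = 80.0%, Vaccine B 58/102 = 56.9% → the adjuvanted vaccine
Overall: the adjuvanted vaccine 51/115 = 44.3%, Vaccine B 66/123 = 53.7% → Vaccine B
The adjuvanted vaccine wins each age group but Vaccine B wins overall — the comparison reverses. The adjuvanted vaccine's recipients skew toward 65-plus, which has a lower base rate.

Yes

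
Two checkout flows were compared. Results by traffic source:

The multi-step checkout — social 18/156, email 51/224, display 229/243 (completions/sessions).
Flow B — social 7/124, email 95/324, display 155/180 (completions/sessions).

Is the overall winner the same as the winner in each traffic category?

No

Social: the multi-step checkout 18/156 = 11.5%, Flow B 7/124 = 5.6% → the multi-step checkout
Email: the multi-step checkout 51/224 = 22.8%, Flow B 95/324 = 29.3% → Flow B
Display: the multi-step checkout 229/243 = 94.2%, Flow B 155/180 = 86.1% → the multi-step checkout
Overall: the multi-step checkout 298/623 = 47.8%, Flow B 257/628 = 40.9% → the multi-step checkout
Neither sweeps: the multi-step checkout wins 2 of 3 groups, Flow B wins 1. The multi-step checkout wins overall but not every group — no Simpson reversal.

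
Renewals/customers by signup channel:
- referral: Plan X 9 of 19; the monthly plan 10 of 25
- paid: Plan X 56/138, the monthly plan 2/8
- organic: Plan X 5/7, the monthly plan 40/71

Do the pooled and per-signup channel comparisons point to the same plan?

Referral: Plan X 9/19 = 47.4%, the monthly plan 10/25 = 40.0% → Plan X
Paid: Plan X 56/138 = 40.6%, the monthly plan 2/8 = 25.0% → Plan X
Organic: Plan X 5/7 = 71.4%, the monthly plan 40/71 = 56.3% → Plan X
Overall: Plan X 70/164 = 42.7%, the monthly plan 52/104 = 50.0% → the monthly plan
Plan X wins each signup group but the monthly plan wins overall — the comparison reverses. Plan X's customers skew toward paid, which has a lower base rate.

No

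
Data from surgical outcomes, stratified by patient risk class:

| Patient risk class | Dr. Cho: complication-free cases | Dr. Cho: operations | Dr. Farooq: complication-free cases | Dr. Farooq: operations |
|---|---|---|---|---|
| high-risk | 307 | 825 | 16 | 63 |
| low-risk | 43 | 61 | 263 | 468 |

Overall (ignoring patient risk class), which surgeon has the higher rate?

High-risk: Dr. Cho 307/825 = 37.2%, Dr. Farooq 16/63 = 25.4% → Dr. Cho
Low-risk: Dr. Cho 43/61 = 70.5%, Dr. Farooq 263/468 = 56.2% → Dr. Cho
Overall: Dr. Cho 350/886 = 39.5%, Dr. Farooq 279/531 = 52.5% → Dr. Farooq
(Dr. Cho wins every patient risk group but Dr. Farooq wins overall — Dr. Cho's operations skew toward the low-rate high-risk group.)

Dr. Farooq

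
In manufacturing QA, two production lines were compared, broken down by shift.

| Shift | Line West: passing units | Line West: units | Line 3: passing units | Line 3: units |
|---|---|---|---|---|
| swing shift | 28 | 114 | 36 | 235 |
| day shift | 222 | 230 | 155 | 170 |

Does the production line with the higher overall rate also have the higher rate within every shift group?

Yes

Swing shift: Line West 28/114 = 24.6%, Line 3 36/235 = 15.3% → Line West
Day shift: Line West 222/230 = 96.5%, Line 3 155/170 = 91.2% → Line West
Overall: Line West 250/344 = 72.7%, Line 3 191/405 = 47.2% → Line West
Line West wins overall and in every shift group — no reversal.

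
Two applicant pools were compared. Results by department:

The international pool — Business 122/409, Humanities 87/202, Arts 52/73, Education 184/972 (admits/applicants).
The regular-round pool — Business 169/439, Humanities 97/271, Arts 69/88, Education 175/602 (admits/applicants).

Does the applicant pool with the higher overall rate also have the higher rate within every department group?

Business: the international pool 122/409 = 29.8%, the regular-round pool 169/439 = 38.5% → the regular-round pool
Humanities: the international pool 87/202 = 43.1%, the regular-round pool 97/271 = 35.8% → the international pool
Arts: the international pool 52/73 = 71.2%, the regular-round pool 69/88 = 78.4% → the regular-round pool
Education: the international pool 184/972 = 18.9%, the regular-round pool 175/602 = 29.1% → the regular-round pool
Overall: the international pool 445/1656 = 26.9%, the regular-round pool 510/1400 = 36.4% → the regular-round pool
Neither sweeps: the international pool wins 1 of 4 groups, the regular-round pool wins 3. The regular-round pool wins overall but not every group — no Simpson reversal.

No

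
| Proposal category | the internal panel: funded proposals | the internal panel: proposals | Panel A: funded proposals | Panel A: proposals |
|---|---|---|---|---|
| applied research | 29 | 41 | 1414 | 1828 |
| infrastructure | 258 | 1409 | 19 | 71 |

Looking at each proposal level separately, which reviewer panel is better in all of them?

Panel A

Applied research: the internal panel 29/41 = 70.7%, Panel A 1414/1828 = 77.4% → Panel A
Infrastructure: the internal panel 258/1409 = 18.3%, Panel A 19/71 = 26.8% → Panel A
Panel A has the higher rate in both groups.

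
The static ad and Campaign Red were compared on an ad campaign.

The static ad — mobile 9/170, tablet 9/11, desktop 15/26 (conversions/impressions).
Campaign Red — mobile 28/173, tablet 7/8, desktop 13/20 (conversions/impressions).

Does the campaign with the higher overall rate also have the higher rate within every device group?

Mobile: the static ad 9/170 = 5.3%, Campaign Red 28/173 = 16.2% → Campaign Red
Tablet: the static ad 9/11 = 81.8%, Campaign Red 7/8 = 87.5% → Campaign Red
Desktop: the static ad 15/26 = 57.7%, Campaign Red 13/20 = 65.0% → Campaign Red
Overall: the static ad 33/207 = 15.9%, Campaign Red 48/201 = 23.9% → Campaign Red
Campaign Red wins overall and in every device group — no reversal.

Yes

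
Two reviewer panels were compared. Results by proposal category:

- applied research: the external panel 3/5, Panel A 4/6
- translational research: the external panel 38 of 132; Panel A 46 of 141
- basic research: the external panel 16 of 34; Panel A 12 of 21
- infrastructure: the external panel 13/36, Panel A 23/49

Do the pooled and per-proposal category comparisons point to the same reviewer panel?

Applied research: the external panel 3/5 = 60.0%, Panel A 4/6 = 66.7% → Panel A
Translational research: the external panel 38/132 = 28.8%, Panel A 46/141 = 32.6% → Panel A
Basic research: the external panel 16/34 = 47.1%, Panel A 12/21 = 57.1% → Panel A
Infrastructure: the external panel 13/36 = 36.1%, Panel A 23/49 = 46.9% → Panel A
Overall: the external panel 70/207 = 33.8%, Panel A 85/217 = 39.2% → Panel A
Panel A wins overall and in every proposal group — no reversal.

Yes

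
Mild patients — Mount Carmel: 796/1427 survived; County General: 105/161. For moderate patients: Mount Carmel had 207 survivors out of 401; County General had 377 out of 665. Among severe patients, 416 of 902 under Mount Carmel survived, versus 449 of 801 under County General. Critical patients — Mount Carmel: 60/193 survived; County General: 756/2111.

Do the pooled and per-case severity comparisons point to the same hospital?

No

Mild: Mount Carmel 796/1427 = 55.8%, County General 105/161 = 65.2% → County General
Moderate: Mount Carmel 207/401 = 51.6%, County General 377/665 = 56.7% → County General
Severe: Mount Carmel 416/902 = 46.1%, County General 449/801 = 56.1% → County General
Critical: Mount Carmel 60/193 = 31.1%, County General 756/2111 = 35.8% → County General
Overall: Mount Carmel 1479/2923 = 50.6%, County General 1687/3738 = 45.1% → Mount Carmel
County General wins each case group but Mount Carmel wins overall — the comparison reverses. County General's patients skew toward critical, which has a lower base rate.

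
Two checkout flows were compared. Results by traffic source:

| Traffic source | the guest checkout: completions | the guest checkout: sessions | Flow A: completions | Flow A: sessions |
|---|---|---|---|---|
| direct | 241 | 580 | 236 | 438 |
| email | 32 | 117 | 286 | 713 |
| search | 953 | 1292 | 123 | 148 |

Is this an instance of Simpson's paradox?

Yes

Direct: the guest checkout 241/580 = 41.6%, Flow A 236/438 = 53.9% → Flow A
Email: the guest checkout 32/117 = 27.4%, Flow A 286/713 = 40.1% → Flow A
Search: the guest checkout 953/1292 = 73.8%, Flow A 123/148 = 83.1% → Flow A
Overall: the guest checkout 1226/1989 = 61.6%, Flow A 645/1299 = 49.7% → the guest checkout
Flow A wins each traffic group but the guest checkout wins overall — the comparison reverses. Flow A's sessions skew toward email, which has a lower base rate.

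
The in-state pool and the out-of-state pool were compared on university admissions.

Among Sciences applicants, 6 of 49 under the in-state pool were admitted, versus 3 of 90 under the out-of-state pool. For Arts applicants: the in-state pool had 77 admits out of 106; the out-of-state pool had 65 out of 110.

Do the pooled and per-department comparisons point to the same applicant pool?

Yes

Sciences: the in-state pool 6/49 = 12.2%, the out-of-state pool 3/90 = 3.3% → the in-state pool
Arts: the in-state pool 77/106 = 72.6%, the out-of-state pool 65/110 = 59.1% → the in-state pool
Overall: the in-state pool 83/155 = 53.5%, the out-of-state pool 68/200 = 34.0% → the in-state pool
The in-state pool wins overall and in every department group — no reversal.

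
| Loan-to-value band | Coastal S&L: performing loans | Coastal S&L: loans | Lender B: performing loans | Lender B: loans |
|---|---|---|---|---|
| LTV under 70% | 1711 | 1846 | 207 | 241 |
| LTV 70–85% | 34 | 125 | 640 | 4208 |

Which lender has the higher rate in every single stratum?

LTV under 70%: Coastal S&L 1711/1846 = 92.7%, Lender B 207/241 = 85.9% → Coastal S&L
LTV 70–85%: Coastal S&L 34/125 = 27.2%, Lender B 640/4208 = 15.2% → Coastal S&L
Coastal S&L has the higher rate in both groups.

Coastal S&L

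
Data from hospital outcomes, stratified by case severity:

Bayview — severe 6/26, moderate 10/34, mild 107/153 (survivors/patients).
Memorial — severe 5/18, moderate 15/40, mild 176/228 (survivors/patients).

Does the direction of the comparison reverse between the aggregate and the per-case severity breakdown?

Severe: Bayview 6/26 = 23.1%, Memorial 5/18 = 27.8% → Memorial
Moderate: Bayview 10/34 = 29.4%, Memorial 15/40 = 37.5% → Memorial
Mild: Bayview 107/153 = 69.9%, Memorial 176/228 = 77.2% → Memorial
Overall: Bayview 123/213 = 57.7%, Memorial 196/286 = 68.5% → Memorial
Memorial wins overall and in every case group — no reversal.

No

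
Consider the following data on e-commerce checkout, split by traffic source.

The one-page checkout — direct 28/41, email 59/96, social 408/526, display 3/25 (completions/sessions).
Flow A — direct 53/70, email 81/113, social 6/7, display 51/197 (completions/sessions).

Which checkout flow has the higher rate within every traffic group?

Direct: the one-page checkout 28/41 = 68.3%, Flow A 53/70 = 75.7% → Flow A
Email: the one-page checkout 59/96 = 61.5%, Flow A 81/113 = 71.7% → Flow A
Social: the one-page checkout 408/526 = 77.6%, Flow A 6/7 = 85.7% → Flow A
Display: the one-page checkout 3/25 = 12.0%, Flow A 51/197 = 25.9% → Flow A
Flow A has the higher rate in all 4 groups.

Flow A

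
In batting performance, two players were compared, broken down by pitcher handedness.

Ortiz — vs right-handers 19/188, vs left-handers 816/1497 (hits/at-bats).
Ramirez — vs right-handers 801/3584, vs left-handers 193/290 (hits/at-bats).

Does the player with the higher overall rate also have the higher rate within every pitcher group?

No

Vs right-handers: Ortiz 19/188 = 10.1%, Ramirez 801/3584 = 22.3% → Ramirez
Vs left-handers: Ortiz 816/1497 = 54.5%, Ramirez 193/290 = 66.6% → Ramirez
Overall: Ortiz 835/1685 = 49.6%, Ramirez 994/3874 = 25.7% → Ortiz
Ramirez wins each pitcher group but Ortiz wins overall — the comparison reverses. Ramirez's at-bats skew toward vs right-handers, which has a lower base rate.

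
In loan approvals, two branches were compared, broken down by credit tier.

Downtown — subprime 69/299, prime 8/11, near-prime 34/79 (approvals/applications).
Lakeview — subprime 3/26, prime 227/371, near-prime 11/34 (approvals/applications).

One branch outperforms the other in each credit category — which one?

Subprime: Downtown 69/299 = 23.1%, Lakeview 3/26 = 11.5% → Downtown
Prime: Downtown 8/11 = 72.7%, Lakeview 227/371 = 61.2% → Downtown
Near-prime: Downtown 34/79 = 43.0%, Lakeview 11/34 = 32.4% → Downtown
Downtown has the higher rate in all 3 groups.

Downtown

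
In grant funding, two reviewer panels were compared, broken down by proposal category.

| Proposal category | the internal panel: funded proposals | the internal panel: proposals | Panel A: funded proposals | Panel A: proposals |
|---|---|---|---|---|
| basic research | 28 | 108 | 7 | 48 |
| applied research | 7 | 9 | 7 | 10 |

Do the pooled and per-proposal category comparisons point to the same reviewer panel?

Basic research: the internal panel 28/108 = 25.9%, Panel A 7/48 = 14.6% → the internal panel
Applied research: the internal panel 7/9 = 77.8%, Panel A 7/10 = 70.0% → the internal panel
Overall: the internal panel 35/117 = 29.9%, Panel A 14/58 = 24.1% → the internal panel
The internal panel wins overall and in every proposal group — no reversal.

Yes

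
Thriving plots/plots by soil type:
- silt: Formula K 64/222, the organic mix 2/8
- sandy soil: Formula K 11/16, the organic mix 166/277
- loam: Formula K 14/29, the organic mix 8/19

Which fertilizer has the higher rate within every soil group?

Silt: Formula K 64/222 = 28.8%, the organic mix 2/8 = 25.0% → Formula K
Sandy soil: Formula K 11/16 = 68.8%, the organic mix 166/277 = 59.9% → Formula K
Loam: Formula K 14/29 = 48.3%, the organic mix 8/19 = 42.1% → Formula K
Formula K has the higher rate in all 3 groups.

Formula K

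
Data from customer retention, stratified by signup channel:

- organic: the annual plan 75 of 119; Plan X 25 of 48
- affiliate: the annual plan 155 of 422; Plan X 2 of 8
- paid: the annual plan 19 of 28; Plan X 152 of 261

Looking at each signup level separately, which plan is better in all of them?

the annual plan

Organic: the annual plan 75/119 = 63.0%, Plan X 25/48 = 52.1% → the annual plan
Affiliate: the annual plan 155/422 = 36.7%, Plan X 2/8 = 25.0% → the annual plan
Paid: the annual plan 19/28 = 67.9%, Plan X 152/261 = 58.2% → the annual plan
The annual plan has the higher rate in all 3 groups.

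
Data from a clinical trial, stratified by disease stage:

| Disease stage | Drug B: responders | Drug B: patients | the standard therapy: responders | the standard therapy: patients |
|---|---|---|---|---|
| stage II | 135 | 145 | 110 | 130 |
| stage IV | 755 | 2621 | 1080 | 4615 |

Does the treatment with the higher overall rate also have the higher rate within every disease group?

Yes

Stage II: Drug B 135/145 = 93.1%, the standard therapy 110/130 = 84.6% → Drug B
Stage IV: Drug B 755/2621 = 28.8%, the standard therapy 1080/4615 = 23.4% → Drug B
Overall: Drug B 890/2766 = 32.2%, the standard therapy 1190/4745 = 25.1% → Drug B
Drug B wins overall and in every disease group — no reversal.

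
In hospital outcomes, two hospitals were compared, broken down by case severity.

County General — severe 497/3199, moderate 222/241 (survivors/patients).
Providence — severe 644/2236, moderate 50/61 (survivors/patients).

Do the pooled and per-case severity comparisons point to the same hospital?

No

Severe: County General 497/3199 = 15.5%, Providence 644/2236 = 28.8% → Providence
Moderate: County General 222/241 = 92.1%, Providence 50/61 = 82.0% → County General
Overall: County General 719/3440 = 20.9%, Providence 694/2297 = 30.2% → Providence
Neither sweeps: County General wins 1 of 2 groups, Providence wins 1. Providence wins overall but not every group — no Simpson reversal.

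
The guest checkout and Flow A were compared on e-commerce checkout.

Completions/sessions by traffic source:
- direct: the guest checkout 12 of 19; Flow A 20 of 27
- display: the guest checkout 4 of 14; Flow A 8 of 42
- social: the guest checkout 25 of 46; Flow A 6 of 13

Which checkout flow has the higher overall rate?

Direct: the guest checkout 12/19 = 63.2%, Flow A 20/27 = 74.1% → Flow A
Display: the guest checkout 4/14 = 28.6%, Flow A 8/42 = 19.0% → the guest checkout
Social: the guest checkout 25/46 = 54.3%, Flow A 6/13 = 46.2% → the guest checkout
Overall: the guest checkout 41/79 = 51.9%, Flow A 34/82 = 41.5% → the guest checkout
(Neither sweeps every traffic group, but the guest checkout has the higher pooled rate.)

the guest checkout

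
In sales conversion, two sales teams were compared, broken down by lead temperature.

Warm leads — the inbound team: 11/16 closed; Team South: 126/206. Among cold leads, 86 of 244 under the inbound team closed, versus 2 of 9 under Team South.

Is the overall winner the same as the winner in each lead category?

No

Warm: the inbound team 11/16 = 68.8%, Team South 126/206 = 61.2% → the inbound team
Cold: the inbound team 86/244 = 35.2%, Team South 2/9 = 22.2% → the inbound team
Overall: the inbound team 97/260 = 37.3%, Team South 128/215 = 59.5% → Team South
The inbound team wins each lead group but Team South wins overall — the comparison reverses. The inbound team's leads skew toward cold, which has a lower base rate.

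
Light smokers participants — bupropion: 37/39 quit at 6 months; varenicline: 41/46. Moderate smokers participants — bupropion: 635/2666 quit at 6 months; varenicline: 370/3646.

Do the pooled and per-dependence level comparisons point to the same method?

Yes

Light smokers: bupropion 37/39 = 94.9%, varenicline 41/46 = 89.1% → bupropion
Moderate smokers: bupropion 635/2666 = 23.8%, varenicline 370/3646 = 10.1% → bupropion
Overall: bupropion 672/2705 = 24.8%, varenicline 411/3692 = 11.1% → bupropion
Bupropion wins overall and in every dependence group — no reversal.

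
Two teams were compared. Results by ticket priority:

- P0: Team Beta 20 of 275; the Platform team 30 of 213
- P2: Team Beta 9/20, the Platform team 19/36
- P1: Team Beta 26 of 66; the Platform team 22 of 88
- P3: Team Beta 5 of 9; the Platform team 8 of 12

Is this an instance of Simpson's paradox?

P0: Team Beta 20/275 = 7.3%, the Platform team 30/213 = 14.1% → the Platform team
P2: Team Beta 9/20 = 45.0%, the Platform team 19/36 = 52.8% → the Platform team
P1: Team Beta 26/66 = 39.4%, the Platform team 22/88 = 25.0% → Team Beta
P3: Team Beta 5/9 = 55.6%, the Platform team 8/12 = 66.7% → the Platform team
Overall: Team Beta 60/370 = 16.2%, the Platform team 79/349 = 22.6% → the Platform team
Neither sweeps: Team Beta wins 1 of 4 groups, the Platform team wins 3. The Platform team wins overall but not every group — no Simpson reversal.

No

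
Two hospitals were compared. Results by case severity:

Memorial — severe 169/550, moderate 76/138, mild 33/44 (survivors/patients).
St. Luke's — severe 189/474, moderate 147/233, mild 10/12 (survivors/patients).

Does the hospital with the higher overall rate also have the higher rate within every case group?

Severe: Memorial 169/550 = 30.7%, St. Luke's 189/474 = 39.9% → St. Luke's
Moderate: Memorial 76/138 = 55.1%, St. Luke's 147/233 = 63.1% → St. Luke's
Mild: Memorial 33/44 = 75.0%, St. Luke's 10/12 = 83.3% → St. Luke's
Overall: Memorial 278/732 = 38.0%, St. Luke's 346/719 = 48.1% → St. Luke's
St. Luke's wins overall and in every case group — no reversal.

Yes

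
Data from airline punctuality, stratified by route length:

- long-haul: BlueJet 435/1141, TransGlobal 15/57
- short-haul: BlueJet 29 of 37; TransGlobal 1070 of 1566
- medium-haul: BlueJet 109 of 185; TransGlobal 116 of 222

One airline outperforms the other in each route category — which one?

Long-haul: BlueJet 435/1141 = 38.1%, TransGlobal 15/57 = 26.3% → BlueJet
Short-haul: BlueJet 29/37 = 78.4%, TransGlobal 1070/1566 = 68.3% → BlueJet
Medium-haul: BlueJet 109/185 = 58.9%, TransGlobal 116/222 = 52.3% → BlueJet
BlueJet has the higher rate in all 3 groups.

BlueJet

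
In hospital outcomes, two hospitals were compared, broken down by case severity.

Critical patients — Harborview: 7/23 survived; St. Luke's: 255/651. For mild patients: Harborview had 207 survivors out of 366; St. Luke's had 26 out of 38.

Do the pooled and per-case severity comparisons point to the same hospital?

No

Critical: Harborview 7/23 = 30.4%, St. Luke's 255/651 = 39.2% → St. Luke's
Mild: Harborview 207/366 = 56.6%, St. Luke's 26/38 = 68.4% → St. Luke's
Overall: Harborview 214/389 = 55.0%, St. Luke's 281/689 = 40.8% → Harborview
St. Luke's wins each case group but Harborview wins overall — the comparison reverses. St. Luke's's patients skew toward critical, which has a lower base rate.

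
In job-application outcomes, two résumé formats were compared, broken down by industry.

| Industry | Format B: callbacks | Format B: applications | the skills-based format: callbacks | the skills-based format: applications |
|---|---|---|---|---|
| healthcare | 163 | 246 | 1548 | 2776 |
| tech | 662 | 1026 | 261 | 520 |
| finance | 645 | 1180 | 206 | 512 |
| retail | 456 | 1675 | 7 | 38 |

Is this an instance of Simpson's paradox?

Healthcare: Format B 163/246 = 66.3%, the skills-based format 1548/2776 = 55.8% → Format B
Tech: Format B 662/1026 = 64.5%, the skills-based format 261/520 = 50.2% → Format B
Finance: Format B 645/1180 = 54.7%, the skills-based format 206/512 = 40.2% → Format B
Retail: Format B 456/1675 = 27.2%, the skills-based format 7/38 = 18.4% → Format B
Overall: Format B 1926/4127 = 46.7%, the skills-based format 2022/3846 = 52.6% → the skills-based format
Format B wins each industry group but the skills-based format wins overall — the comparison reverses. Format B's applications skew toward retail, which has a lower base rate.

Yes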